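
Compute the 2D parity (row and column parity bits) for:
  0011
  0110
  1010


Row parities: 000
Column parities: 1111

Row P: 000, Col P: 1111, Corner: 0


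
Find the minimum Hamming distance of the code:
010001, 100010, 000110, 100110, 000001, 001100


Comparing all pairs, minimum distance: 1
Can detect 0 errors, correct 0 errors

1


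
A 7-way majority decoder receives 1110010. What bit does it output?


Ones: 4 out of 7
Threshold: 4

1 (4/7 voted 1)


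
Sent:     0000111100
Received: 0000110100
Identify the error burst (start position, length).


XOR: 0000001000

Burst at position 6, length 1


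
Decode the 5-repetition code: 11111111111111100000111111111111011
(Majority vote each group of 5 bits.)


Groups: 11111, 11111, 11111, 00000, 11111, 11111, 11011
Majority votes: 1110111

1110111


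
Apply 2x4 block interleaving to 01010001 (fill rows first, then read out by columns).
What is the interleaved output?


Matrix:
  0101
  0001
Read columns: 00100011

00100011


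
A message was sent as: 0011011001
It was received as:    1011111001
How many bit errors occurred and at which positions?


XOR: 1000100000

2 error(s) at position(s): 0, 4


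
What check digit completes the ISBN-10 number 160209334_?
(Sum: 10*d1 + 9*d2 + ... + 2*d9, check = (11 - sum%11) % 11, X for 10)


Weighted sum: 152
152 mod 11 = 9

Check digit: 2


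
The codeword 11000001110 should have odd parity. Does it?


Number of 1s: 5

Yes, parity is correct (5 ones)


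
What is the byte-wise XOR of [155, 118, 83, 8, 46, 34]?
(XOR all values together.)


XOR chain: 155 ^ 118 ^ 83 ^ 8 ^ 46 ^ 34 = 186

186


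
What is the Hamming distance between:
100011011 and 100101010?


XOR: 000110001
Count of 1s: 3

3


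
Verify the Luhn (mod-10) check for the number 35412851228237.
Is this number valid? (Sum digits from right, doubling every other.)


Luhn sum = 62
62 mod 10 = 2

Invalid (Luhn sum mod 10 = 2)


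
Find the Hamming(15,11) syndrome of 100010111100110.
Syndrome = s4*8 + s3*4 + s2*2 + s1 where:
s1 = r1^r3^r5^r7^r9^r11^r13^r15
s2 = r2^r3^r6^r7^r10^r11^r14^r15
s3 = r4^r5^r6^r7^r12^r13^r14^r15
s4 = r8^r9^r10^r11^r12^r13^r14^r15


s1=1, s2=1, s3=0, s4=1

Syndrome = 11 (error at position 11)


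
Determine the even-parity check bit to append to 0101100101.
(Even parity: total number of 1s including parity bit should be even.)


Number of 1s in data: 5
Parity bit: 1

1


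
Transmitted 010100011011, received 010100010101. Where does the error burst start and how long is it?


XOR: 000000001110

Burst at position 8, length 3


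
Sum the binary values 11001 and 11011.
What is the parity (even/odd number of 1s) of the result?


11001 = 25
11011 = 27
Sum = 52 = 110100
1s count = 3

odd parity (3 ones in 110100)


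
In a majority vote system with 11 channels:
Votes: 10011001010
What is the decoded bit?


Ones: 5 out of 11
Threshold: 6

0 (5/11 voted 1)


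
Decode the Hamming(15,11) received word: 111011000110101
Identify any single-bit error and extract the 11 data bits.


Syndrome = 0: no error detected

Data: 11100110101 (no errors)


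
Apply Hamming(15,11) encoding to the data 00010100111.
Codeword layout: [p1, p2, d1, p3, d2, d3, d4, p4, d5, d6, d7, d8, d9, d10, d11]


Parity bits: p1=1, p2=0, p3=0, p4=0

100000100100111


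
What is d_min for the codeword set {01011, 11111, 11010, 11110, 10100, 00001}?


Comparing all pairs, minimum distance: 1
Can detect 0 errors, correct 0 errors

1


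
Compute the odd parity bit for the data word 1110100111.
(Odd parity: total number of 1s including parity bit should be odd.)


Number of 1s in data: 7
Parity bit: 0

0


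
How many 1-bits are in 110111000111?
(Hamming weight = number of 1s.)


Counting 1s in 110111000111

8


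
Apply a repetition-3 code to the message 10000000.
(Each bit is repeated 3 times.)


Each bit -> 3 copies

111000000000000000000000


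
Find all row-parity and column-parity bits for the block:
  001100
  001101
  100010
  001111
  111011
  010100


Row parities: 010010
Column parities: 000011

Row P: 010010, Col P: 000011, Corner: 0


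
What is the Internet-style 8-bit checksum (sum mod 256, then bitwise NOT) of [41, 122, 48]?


Sum = 211 mod 256 = 211
Complement = 44

44


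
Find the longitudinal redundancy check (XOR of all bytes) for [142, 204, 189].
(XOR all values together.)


XOR chain: 142 ^ 204 ^ 189 = 255

255


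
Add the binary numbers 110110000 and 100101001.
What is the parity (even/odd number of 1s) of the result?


110110000 = 432
100101001 = 297
Sum = 729 = 1011011001
1s count = 6

even parity (6 ones in 1011011001)


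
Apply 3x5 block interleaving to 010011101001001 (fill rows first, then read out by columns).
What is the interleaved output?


Matrix:
  01001
  11010
  01001
Read columns: 010111000010101

010111000010101


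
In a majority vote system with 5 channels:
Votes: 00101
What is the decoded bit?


Ones: 2 out of 5
Threshold: 3

0 (2/5 voted 1)


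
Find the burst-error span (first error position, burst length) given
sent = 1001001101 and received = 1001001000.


XOR: 0000000101

Burst at position 7, length 3


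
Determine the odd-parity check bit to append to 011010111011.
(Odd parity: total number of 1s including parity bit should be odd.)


Number of 1s in data: 8
Parity bit: 1

1


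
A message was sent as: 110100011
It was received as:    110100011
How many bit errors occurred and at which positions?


XOR: 000000000

0 errors (received matches sent)


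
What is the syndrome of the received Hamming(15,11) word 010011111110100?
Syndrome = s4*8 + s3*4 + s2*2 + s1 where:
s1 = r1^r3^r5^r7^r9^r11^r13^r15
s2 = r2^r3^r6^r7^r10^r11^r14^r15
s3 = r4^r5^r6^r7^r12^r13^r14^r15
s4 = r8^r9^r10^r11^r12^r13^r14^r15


s1=1, s2=1, s3=0, s4=1

Syndrome = 11 (error at position 11)


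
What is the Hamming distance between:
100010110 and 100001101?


XOR: 000011011
Count of 1s: 4

4


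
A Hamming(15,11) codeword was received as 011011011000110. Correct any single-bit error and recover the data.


Syndrome = 0: no error detected

Data: 11101000110 (no errors)


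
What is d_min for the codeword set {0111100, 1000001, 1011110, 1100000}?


Comparing all pairs, minimum distance: 2
Can detect 1 errors, correct 0 errors

2


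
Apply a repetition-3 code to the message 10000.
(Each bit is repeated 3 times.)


Each bit -> 3 copies

111000000000000


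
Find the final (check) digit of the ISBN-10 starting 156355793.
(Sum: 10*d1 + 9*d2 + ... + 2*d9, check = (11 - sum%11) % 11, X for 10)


Weighted sum: 240
240 mod 11 = 9

Check digit: 2


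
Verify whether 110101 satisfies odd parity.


Number of 1s: 4

No, parity error (4 ones)


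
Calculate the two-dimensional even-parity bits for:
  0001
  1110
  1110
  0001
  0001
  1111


Row parities: 111110
Column parities: 1110

Row P: 111110, Col P: 1110, Corner: 1


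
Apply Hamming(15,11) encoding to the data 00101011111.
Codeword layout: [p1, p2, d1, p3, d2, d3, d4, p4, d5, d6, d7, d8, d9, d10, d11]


Parity bits: p1=0, p2=0, p3=1, p4=0

000101001011111


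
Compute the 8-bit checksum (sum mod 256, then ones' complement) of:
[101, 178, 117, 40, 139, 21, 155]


Sum = 751 mod 256 = 239
Complement = 16

16


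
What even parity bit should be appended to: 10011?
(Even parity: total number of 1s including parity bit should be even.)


Number of 1s in data: 3
Parity bit: 1

1


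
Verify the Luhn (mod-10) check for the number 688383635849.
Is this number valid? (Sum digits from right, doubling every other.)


Luhn sum = 63
63 mod 10 = 3

Invalid (Luhn sum mod 10 = 3)


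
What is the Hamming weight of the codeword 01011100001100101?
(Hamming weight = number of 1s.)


Counting 1s in 01011100001100101

8


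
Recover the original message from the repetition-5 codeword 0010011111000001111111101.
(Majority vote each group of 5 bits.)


Groups: 00100, 11111, 00000, 11111, 11101
Majority votes: 01011

01011


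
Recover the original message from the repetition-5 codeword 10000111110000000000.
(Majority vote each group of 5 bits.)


Groups: 10000, 11111, 00000, 00000
Majority votes: 0100

0100


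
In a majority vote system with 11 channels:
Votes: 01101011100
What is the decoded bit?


Ones: 6 out of 11
Threshold: 6

1 (6/11 voted 1)


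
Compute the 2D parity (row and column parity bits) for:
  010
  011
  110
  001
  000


Row parities: 10010
Column parities: 110

Row P: 10010, Col P: 110, Corner: 0


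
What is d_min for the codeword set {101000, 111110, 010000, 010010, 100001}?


Comparing all pairs, minimum distance: 1
Can detect 0 errors, correct 0 errors

1


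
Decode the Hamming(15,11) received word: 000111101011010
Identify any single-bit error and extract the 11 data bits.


Syndrome = 0: no error detected

Data: 01111011010 (no errors)


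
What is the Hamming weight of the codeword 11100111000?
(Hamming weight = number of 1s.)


Counting 1s in 11100111000

6


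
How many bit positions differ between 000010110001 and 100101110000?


XOR: 100111000001
Count of 1s: 5

5


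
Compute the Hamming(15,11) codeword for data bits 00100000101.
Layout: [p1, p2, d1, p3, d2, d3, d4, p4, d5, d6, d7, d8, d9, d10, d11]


Parity bits: p1=0, p2=0, p3=1, p4=0

000101000000101


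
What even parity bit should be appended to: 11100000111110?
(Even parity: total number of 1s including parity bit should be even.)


Number of 1s in data: 8
Parity bit: 0

0


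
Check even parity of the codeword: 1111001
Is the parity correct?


Number of 1s: 5

No, parity error (5 ones)


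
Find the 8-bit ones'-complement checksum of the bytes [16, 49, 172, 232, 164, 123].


Sum = 756 mod 256 = 244
Complement = 11

11


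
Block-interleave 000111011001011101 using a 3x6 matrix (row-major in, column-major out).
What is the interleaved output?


Matrix:
  000111
  011001
  011101
Read columns: 000011011101100111

000011011101100111


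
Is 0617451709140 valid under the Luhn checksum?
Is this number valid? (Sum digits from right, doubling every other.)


Luhn sum = 38
38 mod 10 = 8

Invalid (Luhn sum mod 10 = 8)


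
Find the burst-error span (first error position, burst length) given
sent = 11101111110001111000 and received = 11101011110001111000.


XOR: 00000100000000000000

Burst at position 5, length 1


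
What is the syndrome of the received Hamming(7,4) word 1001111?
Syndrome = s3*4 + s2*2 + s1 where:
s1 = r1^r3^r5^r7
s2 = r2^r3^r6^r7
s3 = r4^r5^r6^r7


s1=1, s2=0, s3=0

Syndrome = 1 (error at position 1)


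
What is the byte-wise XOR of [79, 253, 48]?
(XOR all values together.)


XOR chain: 79 ^ 253 ^ 48 = 130

130


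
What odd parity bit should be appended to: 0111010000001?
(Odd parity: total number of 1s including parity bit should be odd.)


Number of 1s in data: 5
Parity bit: 0

0


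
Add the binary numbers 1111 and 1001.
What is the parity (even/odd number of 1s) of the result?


1111 = 15
1001 = 9
Sum = 24 = 11000
1s count = 2

even parity (2 ones in 11000)


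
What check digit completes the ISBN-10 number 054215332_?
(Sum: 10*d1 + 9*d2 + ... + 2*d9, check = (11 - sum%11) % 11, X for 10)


Weighted sum: 147
147 mod 11 = 4

Check digit: 7


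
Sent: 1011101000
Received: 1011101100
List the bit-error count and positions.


XOR: 0000000100

1 error(s) at position(s): 7


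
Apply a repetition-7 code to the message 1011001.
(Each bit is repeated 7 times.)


Each bit -> 7 copies

1111111000000011111111111111000000000000001111111


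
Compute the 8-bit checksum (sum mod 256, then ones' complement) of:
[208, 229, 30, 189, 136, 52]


Sum = 844 mod 256 = 76
Complement = 179

179


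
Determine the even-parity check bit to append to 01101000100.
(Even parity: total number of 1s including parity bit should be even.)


Number of 1s in data: 4
Parity bit: 0

0


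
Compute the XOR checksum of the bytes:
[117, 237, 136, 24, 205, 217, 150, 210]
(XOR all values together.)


XOR chain: 117 ^ 237 ^ 136 ^ 24 ^ 205 ^ 217 ^ 150 ^ 210 = 88

88


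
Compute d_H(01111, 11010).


XOR: 10101
Count of 1s: 3

3


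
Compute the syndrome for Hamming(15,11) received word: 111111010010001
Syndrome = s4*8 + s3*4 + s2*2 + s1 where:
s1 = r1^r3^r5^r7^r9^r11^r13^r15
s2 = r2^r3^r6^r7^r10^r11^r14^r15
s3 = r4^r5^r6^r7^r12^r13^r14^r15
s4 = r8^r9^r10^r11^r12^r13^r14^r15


s1=1, s2=1, s3=0, s4=1

Syndrome = 11 (error at position 11)


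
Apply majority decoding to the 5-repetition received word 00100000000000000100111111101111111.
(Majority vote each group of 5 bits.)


Groups: 00100, 00000, 00000, 00100, 11111, 11011, 11111
Majority votes: 0000111

0000111


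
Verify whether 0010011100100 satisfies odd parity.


Number of 1s: 5

Yes, parity is correct (5 ones)


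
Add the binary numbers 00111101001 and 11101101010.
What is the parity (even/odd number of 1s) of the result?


00111101001 = 489
11101101010 = 1898
Sum = 2387 = 100101010011
1s count = 6

even parity (6 ones in 100101010011)


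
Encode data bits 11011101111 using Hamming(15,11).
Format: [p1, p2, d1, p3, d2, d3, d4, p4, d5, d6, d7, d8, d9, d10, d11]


Parity bits: p1=0, p2=1, p3=0, p4=0

011010101101111


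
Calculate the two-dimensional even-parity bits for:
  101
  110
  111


Row parities: 001
Column parities: 100

Row P: 001, Col P: 100, Corner: 1


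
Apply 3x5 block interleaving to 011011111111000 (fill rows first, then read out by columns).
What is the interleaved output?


Matrix:
  01101
  11111
  11000
Read columns: 011111110010110

011111110010110


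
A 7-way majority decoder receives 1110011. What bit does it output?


Ones: 5 out of 7
Threshold: 4

1 (5/7 voted 1)


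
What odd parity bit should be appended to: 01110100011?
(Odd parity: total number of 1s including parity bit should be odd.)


Number of 1s in data: 6
Parity bit: 1

1


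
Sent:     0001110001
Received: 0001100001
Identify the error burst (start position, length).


XOR: 0000010000

Burst at position 5, length 1


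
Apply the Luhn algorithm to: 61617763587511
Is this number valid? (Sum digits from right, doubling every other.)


Luhn sum = 48
48 mod 10 = 8

Invalid (Luhn sum mod 10 = 8)


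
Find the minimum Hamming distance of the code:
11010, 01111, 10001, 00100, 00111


Comparing all pairs, minimum distance: 1
Can detect 0 errors, correct 0 errors

1


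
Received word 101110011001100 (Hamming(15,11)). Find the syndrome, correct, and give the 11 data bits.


Syndrome = 3: error at position 3

Data: 01001001100 (corrected bit 3)


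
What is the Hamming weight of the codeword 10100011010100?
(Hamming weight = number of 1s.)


Counting 1s in 10100011010100

6


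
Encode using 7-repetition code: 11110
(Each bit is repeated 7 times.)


Each bit -> 7 copies

11111111111111111111111111110000000


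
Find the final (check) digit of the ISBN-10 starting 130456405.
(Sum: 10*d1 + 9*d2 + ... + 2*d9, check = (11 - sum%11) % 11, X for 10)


Weighted sum: 151
151 mod 11 = 8

Check digit: 3


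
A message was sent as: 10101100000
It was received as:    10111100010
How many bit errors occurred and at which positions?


XOR: 00010000010

2 error(s) at position(s): 3, 9


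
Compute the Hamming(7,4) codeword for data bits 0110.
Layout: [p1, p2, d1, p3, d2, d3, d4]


Parity bits: p1=1, p2=1, p3=0

1100110


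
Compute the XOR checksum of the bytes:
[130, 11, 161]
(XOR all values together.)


XOR chain: 130 ^ 11 ^ 161 = 40

40


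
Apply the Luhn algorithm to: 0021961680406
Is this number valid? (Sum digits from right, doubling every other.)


Luhn sum = 38
38 mod 10 = 8

Invalid (Luhn sum mod 10 = 8)


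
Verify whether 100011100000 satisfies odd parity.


Number of 1s: 4

No, parity error (4 ones)


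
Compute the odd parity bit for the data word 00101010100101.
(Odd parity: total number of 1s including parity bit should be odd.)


Number of 1s in data: 6
Parity bit: 1

1


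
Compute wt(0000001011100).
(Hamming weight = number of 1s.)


Counting 1s in 0000001011100

4


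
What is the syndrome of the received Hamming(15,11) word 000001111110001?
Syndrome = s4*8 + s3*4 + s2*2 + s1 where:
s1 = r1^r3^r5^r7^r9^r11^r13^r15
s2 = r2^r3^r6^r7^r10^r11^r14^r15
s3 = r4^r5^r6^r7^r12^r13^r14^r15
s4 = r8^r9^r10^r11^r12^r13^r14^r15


s1=0, s2=1, s3=1, s4=1

Syndrome = 14 (error at position 14)


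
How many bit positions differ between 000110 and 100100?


XOR: 100010
Count of 1s: 2

2


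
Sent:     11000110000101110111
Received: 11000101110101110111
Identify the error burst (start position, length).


XOR: 00000011110000000000

Burst at position 6, length 4


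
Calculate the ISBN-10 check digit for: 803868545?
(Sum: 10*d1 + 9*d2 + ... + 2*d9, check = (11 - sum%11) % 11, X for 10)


Weighted sum: 278
278 mod 11 = 3

Check digit: 8


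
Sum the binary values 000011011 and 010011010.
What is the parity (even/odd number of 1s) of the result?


000011011 = 27
010011010 = 154
Sum = 181 = 10110101
1s count = 5

odd parity (5 ones in 10110101)


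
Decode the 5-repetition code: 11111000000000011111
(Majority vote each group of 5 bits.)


Groups: 11111, 00000, 00000, 11111
Majority votes: 1001

1001


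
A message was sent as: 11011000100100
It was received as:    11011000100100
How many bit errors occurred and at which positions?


XOR: 00000000000000

0 errors (received matches sent)


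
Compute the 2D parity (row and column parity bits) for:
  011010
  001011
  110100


Row parities: 111
Column parities: 100101

Row P: 111, Col P: 100101, Corner: 1


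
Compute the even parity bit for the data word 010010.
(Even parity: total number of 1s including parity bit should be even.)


Number of 1s in data: 2
Parity bit: 0

0


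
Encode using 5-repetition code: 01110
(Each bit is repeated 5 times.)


Each bit -> 5 copies

0000011111111111111100000


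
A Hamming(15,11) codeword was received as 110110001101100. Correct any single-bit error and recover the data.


Syndrome = 0: no error detected

Data: 01001101100 (no errors)


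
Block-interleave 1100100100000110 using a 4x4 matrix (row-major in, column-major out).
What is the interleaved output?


Matrix:
  1100
  1001
  0000
  0110
Read columns: 1100100100010100

1100100100010100


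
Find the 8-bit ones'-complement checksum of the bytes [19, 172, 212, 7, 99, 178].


Sum = 687 mod 256 = 175
Complement = 80

80


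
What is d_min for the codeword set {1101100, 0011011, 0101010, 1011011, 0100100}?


Comparing all pairs, minimum distance: 1
Can detect 0 errors, correct 0 errors

1


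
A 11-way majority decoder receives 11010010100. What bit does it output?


Ones: 5 out of 11
Threshold: 6

0 (5/11 voted 1)


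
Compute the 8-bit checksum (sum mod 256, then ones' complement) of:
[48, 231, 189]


Sum = 468 mod 256 = 212
Complement = 43

43


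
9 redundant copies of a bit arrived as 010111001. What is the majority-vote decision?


Ones: 5 out of 9
Threshold: 5

1 (5/9 voted 1)


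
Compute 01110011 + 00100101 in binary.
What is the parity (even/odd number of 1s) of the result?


01110011 = 115
00100101 = 37
Sum = 152 = 10011000
1s count = 3

odd parity (3 ones in 10011000)


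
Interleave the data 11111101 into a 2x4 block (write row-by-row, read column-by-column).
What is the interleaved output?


Matrix:
  1111
  1101
Read columns: 11111011

11111011


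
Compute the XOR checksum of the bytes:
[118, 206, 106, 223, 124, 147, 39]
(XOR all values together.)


XOR chain: 118 ^ 206 ^ 106 ^ 223 ^ 124 ^ 147 ^ 39 = 197

197


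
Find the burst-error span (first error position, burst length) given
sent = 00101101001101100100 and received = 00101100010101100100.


XOR: 00000001011000000000

Burst at position 7, length 4


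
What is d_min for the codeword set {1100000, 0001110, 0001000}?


Comparing all pairs, minimum distance: 2
Can detect 1 errors, correct 0 errors

2


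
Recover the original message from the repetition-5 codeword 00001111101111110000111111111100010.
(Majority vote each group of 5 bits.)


Groups: 00001, 11110, 11111, 10000, 11111, 11111, 00010
Majority votes: 0110110

0110110


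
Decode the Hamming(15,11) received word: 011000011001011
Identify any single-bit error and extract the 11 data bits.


Syndrome = 13: error at position 13

Data: 10001001111 (corrected bit 13)


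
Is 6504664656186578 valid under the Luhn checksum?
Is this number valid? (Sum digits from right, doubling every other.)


Luhn sum = 73
73 mod 10 = 3

Invalid (Luhn sum mod 10 = 3)


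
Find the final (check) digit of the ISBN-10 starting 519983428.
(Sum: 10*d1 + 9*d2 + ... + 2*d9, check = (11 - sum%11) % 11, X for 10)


Weighted sum: 295
295 mod 11 = 9

Check digit: 2


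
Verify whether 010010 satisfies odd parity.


Number of 1s: 2

No, parity error (2 ones)


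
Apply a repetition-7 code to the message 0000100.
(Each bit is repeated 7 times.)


Each bit -> 7 copies

0000000000000000000000000000111111100000000000000


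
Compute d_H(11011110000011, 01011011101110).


XOR: 10000101101101
Count of 1s: 7

7


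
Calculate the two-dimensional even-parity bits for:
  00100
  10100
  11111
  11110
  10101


Row parities: 10101
Column parities: 00100

Row P: 10101, Col P: 00100, Corner: 1


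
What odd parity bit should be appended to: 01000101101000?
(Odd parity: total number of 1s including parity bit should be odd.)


Number of 1s in data: 5
Parity bit: 0

0


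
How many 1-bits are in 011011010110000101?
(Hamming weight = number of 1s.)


Counting 1s in 011011010110000101

9


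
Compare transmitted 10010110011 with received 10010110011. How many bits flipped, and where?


XOR: 00000000000

0 errors (received matches sent)


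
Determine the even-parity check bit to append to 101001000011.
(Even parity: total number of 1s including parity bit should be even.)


Number of 1s in data: 5
Parity bit: 1

1


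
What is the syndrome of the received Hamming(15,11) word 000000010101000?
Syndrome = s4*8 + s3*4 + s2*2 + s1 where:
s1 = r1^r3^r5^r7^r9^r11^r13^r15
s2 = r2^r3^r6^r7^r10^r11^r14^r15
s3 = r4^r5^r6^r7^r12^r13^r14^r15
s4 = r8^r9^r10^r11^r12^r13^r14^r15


s1=0, s2=1, s3=1, s4=1

Syndrome = 14 (error at position 14)


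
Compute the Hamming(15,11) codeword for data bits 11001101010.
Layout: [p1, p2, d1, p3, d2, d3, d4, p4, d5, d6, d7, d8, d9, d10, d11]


Parity bits: p1=1, p2=1, p3=1, p4=0

111110001101010


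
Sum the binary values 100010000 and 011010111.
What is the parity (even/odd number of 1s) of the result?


100010000 = 272
011010111 = 215
Sum = 487 = 111100111
1s count = 7

odd parity (7 ones in 111100111)


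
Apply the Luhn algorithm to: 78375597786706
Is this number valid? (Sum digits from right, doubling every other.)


Luhn sum = 77
77 mod 10 = 7

Invalid (Luhn sum mod 10 = 7)


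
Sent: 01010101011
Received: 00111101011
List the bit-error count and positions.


XOR: 01101000000

3 error(s) at position(s): 1, 2, 4


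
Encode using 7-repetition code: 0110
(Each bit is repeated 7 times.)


Each bit -> 7 copies

0000000111111111111110000000


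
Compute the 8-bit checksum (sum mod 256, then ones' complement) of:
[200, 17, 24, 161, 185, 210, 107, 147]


Sum = 1051 mod 256 = 27
Complement = 228

228


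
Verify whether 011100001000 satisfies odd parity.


Number of 1s: 4

No, parity error (4 ones)


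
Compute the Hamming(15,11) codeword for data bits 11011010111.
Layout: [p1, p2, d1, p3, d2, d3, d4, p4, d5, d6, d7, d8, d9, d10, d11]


Parity bits: p1=1, p2=1, p3=1, p4=1

111110111010111


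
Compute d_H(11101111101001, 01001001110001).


XOR: 10100110011000
Count of 1s: 6

6


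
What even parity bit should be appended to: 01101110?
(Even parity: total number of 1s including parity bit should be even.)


Number of 1s in data: 5
Parity bit: 1

1


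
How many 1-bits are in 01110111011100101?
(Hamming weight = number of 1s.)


Counting 1s in 01110111011100101

11


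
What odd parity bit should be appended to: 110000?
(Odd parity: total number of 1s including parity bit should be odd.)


Number of 1s in data: 2
Parity bit: 1

1


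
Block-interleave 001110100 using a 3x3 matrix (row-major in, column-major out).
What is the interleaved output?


Matrix:
  001
  110
  100
Read columns: 011010100

011010100


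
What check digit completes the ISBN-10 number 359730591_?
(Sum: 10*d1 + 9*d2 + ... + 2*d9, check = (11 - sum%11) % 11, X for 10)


Weighted sum: 263
263 mod 11 = 10

Check digit: 1


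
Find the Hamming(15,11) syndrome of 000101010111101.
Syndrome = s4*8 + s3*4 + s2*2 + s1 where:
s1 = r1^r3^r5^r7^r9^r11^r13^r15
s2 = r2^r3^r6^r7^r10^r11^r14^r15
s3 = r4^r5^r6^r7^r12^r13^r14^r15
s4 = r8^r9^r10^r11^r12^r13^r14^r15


s1=1, s2=0, s3=1, s4=0

Syndrome = 5 (error at position 5)


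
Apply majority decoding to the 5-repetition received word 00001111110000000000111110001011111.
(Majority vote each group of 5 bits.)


Groups: 00001, 11111, 00000, 00000, 11111, 00010, 11111
Majority votes: 0100101

0100101


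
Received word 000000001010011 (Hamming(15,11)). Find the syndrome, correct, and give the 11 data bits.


Syndrome = 3: error at position 3

Data: 10001010011 (corrected bit 3)


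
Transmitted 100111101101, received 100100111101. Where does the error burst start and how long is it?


XOR: 000011010000

Burst at position 4, length 4


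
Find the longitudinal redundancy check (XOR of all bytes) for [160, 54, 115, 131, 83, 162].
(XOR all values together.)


XOR chain: 160 ^ 54 ^ 115 ^ 131 ^ 83 ^ 162 = 151

151


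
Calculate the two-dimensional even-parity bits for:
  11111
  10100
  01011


Row parities: 101
Column parities: 00000

Row P: 101, Col P: 00000, Corner: 0


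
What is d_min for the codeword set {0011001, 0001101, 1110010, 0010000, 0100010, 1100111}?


Comparing all pairs, minimum distance: 2
Can detect 1 errors, correct 0 errors

2


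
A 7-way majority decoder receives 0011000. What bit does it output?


Ones: 2 out of 7
Threshold: 4

0 (2/7 voted 1)


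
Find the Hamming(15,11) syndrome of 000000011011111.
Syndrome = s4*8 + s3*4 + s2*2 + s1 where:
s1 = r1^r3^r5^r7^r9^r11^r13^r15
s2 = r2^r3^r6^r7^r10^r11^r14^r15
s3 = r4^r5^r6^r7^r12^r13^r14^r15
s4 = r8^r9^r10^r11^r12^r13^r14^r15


s1=0, s2=1, s3=0, s4=1

Syndrome = 10 (error at position 10)


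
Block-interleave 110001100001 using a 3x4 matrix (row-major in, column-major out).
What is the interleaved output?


Matrix:
  1100
  0110
  0001
Read columns: 100110010001

100110010001


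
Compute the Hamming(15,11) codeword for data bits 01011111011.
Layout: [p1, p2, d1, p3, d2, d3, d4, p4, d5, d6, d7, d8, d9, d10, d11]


Parity bits: p1=1, p2=1, p3=1, p4=0

110110101111011


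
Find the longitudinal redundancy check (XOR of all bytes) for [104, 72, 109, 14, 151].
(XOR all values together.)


XOR chain: 104 ^ 72 ^ 109 ^ 14 ^ 151 = 212

212


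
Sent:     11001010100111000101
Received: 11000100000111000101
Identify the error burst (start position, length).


XOR: 00001110100000000000

Burst at position 4, length 5


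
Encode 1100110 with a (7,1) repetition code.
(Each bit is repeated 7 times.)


Each bit -> 7 copies

1111111111111100000000000000111111111111110000000


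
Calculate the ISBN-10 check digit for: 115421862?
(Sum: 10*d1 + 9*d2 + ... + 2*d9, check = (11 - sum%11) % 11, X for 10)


Weighted sum: 158
158 mod 11 = 4

Check digit: 7


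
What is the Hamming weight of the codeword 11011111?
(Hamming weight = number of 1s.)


Counting 1s in 11011111

7


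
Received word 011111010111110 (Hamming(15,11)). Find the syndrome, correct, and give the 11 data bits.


Syndrome = 0: no error detected

Data: 11100111110 (no errors)


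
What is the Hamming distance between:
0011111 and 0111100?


XOR: 0100011
Count of 1s: 3

3


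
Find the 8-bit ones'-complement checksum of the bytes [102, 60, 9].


Sum = 171 mod 256 = 171
Complement = 84

84


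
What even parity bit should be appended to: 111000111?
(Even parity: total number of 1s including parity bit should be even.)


Number of 1s in data: 6
Parity bit: 0

0


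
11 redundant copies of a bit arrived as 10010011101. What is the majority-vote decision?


Ones: 6 out of 11
Threshold: 6

1 (6/11 voted 1)


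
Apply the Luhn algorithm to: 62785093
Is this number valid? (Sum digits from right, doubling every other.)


Luhn sum = 31
31 mod 10 = 1

Invalid (Luhn sum mod 10 = 1)


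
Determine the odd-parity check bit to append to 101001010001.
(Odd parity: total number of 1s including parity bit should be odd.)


Number of 1s in data: 5
Parity bit: 0

0


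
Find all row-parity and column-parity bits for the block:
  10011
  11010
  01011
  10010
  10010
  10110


Row parities: 111001
Column parities: 10100

Row P: 111001, Col P: 10100, Corner: 0


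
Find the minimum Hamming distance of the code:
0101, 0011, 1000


Comparing all pairs, minimum distance: 2
Can detect 1 errors, correct 0 errors

2


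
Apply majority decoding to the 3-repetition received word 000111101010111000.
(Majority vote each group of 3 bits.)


Groups: 000, 111, 101, 010, 111, 000
Majority votes: 011010

011010


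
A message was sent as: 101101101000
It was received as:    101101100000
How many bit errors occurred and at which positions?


XOR: 000000001000

1 error(s) at position(s): 8


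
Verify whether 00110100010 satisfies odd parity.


Number of 1s: 4

No, parity error (4 ones)


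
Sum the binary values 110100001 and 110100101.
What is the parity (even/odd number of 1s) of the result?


110100001 = 417
110100101 = 421
Sum = 838 = 1101000110
1s count = 5

odd parity (5 ones in 1101000110)


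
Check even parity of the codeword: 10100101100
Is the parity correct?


Number of 1s: 5

No, parity error (5 ones)


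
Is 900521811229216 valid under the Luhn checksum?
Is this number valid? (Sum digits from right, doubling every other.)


Luhn sum = 50
50 mod 10 = 0

Valid (Luhn sum mod 10 = 0)


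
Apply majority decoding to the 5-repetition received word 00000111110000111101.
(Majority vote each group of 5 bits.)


Groups: 00000, 11111, 00001, 11101
Majority votes: 0101

0101


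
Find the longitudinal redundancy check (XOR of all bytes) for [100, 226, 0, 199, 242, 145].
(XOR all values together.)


XOR chain: 100 ^ 226 ^ 0 ^ 199 ^ 242 ^ 145 = 34

34


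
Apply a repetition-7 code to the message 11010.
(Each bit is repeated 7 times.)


Each bit -> 7 copies

11111111111111000000011111110000000


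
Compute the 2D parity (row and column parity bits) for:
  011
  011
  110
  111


Row parities: 0001
Column parities: 001

Row P: 0001, Col P: 001, Corner: 1


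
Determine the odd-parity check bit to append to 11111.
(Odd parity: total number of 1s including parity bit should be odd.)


Number of 1s in data: 5
Parity bit: 0

0


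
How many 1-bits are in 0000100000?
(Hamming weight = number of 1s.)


Counting 1s in 0000100000

1


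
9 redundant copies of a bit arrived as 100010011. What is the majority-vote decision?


Ones: 4 out of 9
Threshold: 5

0 (4/9 voted 1)


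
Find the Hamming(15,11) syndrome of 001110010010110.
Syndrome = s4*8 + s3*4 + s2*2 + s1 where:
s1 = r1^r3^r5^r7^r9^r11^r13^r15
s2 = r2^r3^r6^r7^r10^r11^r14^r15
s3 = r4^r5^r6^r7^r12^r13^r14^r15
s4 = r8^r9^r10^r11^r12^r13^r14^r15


s1=0, s2=1, s3=0, s4=0

Syndrome = 2 (error at position 2)


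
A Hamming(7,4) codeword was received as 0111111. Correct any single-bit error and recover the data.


Syndrome = 1: error at position 1

Data: 1111 (corrected bit 1)


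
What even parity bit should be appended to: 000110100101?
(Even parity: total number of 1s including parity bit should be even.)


Number of 1s in data: 5
Parity bit: 1

1


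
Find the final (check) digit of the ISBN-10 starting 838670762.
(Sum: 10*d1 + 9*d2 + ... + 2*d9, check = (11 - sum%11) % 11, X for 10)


Weighted sum: 305
305 mod 11 = 8

Check digit: 3


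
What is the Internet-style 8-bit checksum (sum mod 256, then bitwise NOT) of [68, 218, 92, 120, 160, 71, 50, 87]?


Sum = 866 mod 256 = 98
Complement = 157

157


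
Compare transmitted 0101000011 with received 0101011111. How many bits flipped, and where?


XOR: 0000011100

3 error(s) at position(s): 5, 6, 7


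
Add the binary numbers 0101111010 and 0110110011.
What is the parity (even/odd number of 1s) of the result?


0101111010 = 378
0110110011 = 435
Sum = 813 = 1100101101
1s count = 6

even parity (6 ones in 1100101101)


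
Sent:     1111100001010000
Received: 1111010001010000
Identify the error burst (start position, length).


XOR: 0000110000000000

Burst at position 4, length 2


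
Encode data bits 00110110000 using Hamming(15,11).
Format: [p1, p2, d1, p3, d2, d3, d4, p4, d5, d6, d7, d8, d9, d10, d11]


Parity bits: p1=0, p2=0, p3=0, p4=0

000001100110000


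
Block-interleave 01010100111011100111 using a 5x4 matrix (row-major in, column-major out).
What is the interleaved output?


Matrix:
  0101
  0100
  1110
  1110
  0111
Read columns: 00110111110011110001

00110111110011110001


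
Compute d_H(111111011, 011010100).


XOR: 100101111
Count of 1s: 6

6


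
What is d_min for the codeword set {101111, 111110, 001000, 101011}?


Comparing all pairs, minimum distance: 1
Can detect 0 errors, correct 0 errors

1


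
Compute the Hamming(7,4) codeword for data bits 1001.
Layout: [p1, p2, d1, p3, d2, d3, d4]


Parity bits: p1=0, p2=0, p3=1

0011001


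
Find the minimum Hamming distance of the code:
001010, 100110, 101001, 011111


Comparing all pairs, minimum distance: 3
Can detect 2 errors, correct 1 errors

3


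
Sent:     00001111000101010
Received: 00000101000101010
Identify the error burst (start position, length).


XOR: 00001010000000000

Burst at position 4, length 3


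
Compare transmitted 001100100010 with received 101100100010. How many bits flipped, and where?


XOR: 100000000000

1 error(s) at position(s): 0


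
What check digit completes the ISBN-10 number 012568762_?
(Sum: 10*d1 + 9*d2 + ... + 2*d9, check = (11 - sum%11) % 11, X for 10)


Weighted sum: 186
186 mod 11 = 10

Check digit: 1


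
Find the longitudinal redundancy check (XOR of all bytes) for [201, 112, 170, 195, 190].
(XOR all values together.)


XOR chain: 201 ^ 112 ^ 170 ^ 195 ^ 190 = 110

110


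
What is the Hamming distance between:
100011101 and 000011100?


XOR: 100000001
Count of 1s: 2

2


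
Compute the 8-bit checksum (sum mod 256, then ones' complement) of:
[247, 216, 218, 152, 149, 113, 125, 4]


Sum = 1224 mod 256 = 200
Complement = 55

55


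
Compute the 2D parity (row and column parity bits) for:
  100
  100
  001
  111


Row parities: 1111
Column parities: 110

Row P: 1111, Col P: 110, Corner: 0


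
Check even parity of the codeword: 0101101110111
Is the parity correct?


Number of 1s: 9

No, parity error (9 ones)


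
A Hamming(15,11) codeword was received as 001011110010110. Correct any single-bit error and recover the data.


Syndrome = 7: error at position 7

Data: 11100010110 (corrected bit 7)


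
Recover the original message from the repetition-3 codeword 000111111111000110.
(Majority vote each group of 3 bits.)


Groups: 000, 111, 111, 111, 000, 110
Majority votes: 011101

011101


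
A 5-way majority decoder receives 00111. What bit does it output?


Ones: 3 out of 5
Threshold: 3

1 (3/5 voted 1)


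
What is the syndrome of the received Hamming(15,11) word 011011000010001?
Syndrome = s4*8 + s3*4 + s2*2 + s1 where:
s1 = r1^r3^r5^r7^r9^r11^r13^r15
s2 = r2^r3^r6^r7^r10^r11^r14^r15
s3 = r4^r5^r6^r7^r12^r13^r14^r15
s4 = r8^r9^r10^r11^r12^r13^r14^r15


s1=0, s2=1, s3=1, s4=0

Syndrome = 6 (error at position 6)


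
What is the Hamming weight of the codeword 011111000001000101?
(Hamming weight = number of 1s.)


Counting 1s in 011111000001000101

8


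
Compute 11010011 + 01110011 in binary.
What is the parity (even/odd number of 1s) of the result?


11010011 = 211
01110011 = 115
Sum = 326 = 101000110
1s count = 4

even parity (4 ones in 101000110)


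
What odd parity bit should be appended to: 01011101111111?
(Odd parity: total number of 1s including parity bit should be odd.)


Number of 1s in data: 11
Parity bit: 0

0


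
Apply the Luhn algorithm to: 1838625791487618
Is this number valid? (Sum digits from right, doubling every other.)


Luhn sum = 84
84 mod 10 = 4

Invalid (Luhn sum mod 10 = 4)


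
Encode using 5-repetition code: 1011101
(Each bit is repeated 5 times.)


Each bit -> 5 copies

11111000001111111111111110000011111


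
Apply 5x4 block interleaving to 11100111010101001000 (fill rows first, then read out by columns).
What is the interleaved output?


Matrix:
  1110
  0111
  0101
  0100
  1000
Read columns: 10001111101100001100

10001111101100001100


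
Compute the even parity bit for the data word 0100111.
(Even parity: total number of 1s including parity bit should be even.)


Number of 1s in data: 4
Parity bit: 0

0


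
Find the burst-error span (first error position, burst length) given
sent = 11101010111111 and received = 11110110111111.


XOR: 00011100000000

Burst at position 3, length 3


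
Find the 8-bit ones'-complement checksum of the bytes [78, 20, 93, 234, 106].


Sum = 531 mod 256 = 19
Complement = 236

236


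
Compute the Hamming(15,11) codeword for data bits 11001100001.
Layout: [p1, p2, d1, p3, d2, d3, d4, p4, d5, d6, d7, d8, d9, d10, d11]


Parity bits: p1=0, p2=1, p3=0, p4=1

011010011100001


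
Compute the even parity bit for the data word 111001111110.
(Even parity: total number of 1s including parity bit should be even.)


Number of 1s in data: 9
Parity bit: 1

1


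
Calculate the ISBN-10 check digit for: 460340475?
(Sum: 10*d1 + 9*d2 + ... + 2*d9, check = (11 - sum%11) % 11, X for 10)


Weighted sum: 186
186 mod 11 = 10

Check digit: 1


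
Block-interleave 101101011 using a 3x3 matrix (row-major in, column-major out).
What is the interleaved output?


Matrix:
  101
  101
  011
Read columns: 110001111

110001111


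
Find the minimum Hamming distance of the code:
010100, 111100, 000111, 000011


Comparing all pairs, minimum distance: 1
Can detect 0 errors, correct 0 errors

1


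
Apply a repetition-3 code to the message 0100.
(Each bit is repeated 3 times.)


Each bit -> 3 copies

000111000000


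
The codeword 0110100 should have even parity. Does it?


Number of 1s: 3

No, parity error (3 ones)


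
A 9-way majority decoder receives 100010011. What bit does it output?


Ones: 4 out of 9
Threshold: 5

0 (4/9 voted 1)


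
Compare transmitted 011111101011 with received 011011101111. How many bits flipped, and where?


XOR: 000100000100

2 error(s) at position(s): 3, 9


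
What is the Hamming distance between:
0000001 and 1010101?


XOR: 1010100
Count of 1s: 3

3
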